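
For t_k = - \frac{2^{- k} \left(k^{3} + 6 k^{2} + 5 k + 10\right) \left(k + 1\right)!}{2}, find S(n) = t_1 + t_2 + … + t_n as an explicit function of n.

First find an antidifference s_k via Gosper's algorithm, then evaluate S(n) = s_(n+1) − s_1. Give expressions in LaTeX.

Ratio r(k) = (k**4 + 11*k**3 + 38*k**2 + 62*k + 44)/(2*(k**3 + 6*k**2 + 5*k + 10)).
Factor: A=k/2 + 1; B=1; C=k**3 + 6*k**2 + 5*k + 10.
Set up (k/2 + 1)·f(k+1) − (1)·f(k) − (k**3 + 6*k**2 + 5*k + 10) = 0.
Bound: deg f ≤ 2.
Coefficient equations give f(k) = 2*(k**2 + 4*k - 4).
Certificate R = B(k−1)f/C = 2*(k**2 + 4*k - 4)/(k**3 + 6*k**2 + 5*k + 10) gives s_k = -(k**2 + 4*k - 4)*factorial(k + 1)/2**k.
Check: Δs_k = -(k**3 + 6*k**2 + 5*k + 10)*factorial(k + 1)/(2*2**k). ✓
Evaluate: s_(n+1) = -2**(-n - 1)*(n**2 + 6*n + 1)*factorial(n + 2); subtract s_(1) = -1 ⇒ S(n) = 2**(-n - 1)*(2**(n + 1) - n**4*factorial(n) - 9*n**3*factorial(n) - 21*n**2*factorial(n) - 15*n*factorial(n) - 2*factorial(n)).

S(n) = 2^{- n - 1} \left(2^{n + 1} - n^{4} n! - 9 n^{3} n! - 21 n^{2} n! - 15 n n! - 2 n!\right)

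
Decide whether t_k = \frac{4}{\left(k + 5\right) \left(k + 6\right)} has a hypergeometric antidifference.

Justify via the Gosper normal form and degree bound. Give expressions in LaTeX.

Yes. s_k = \frac{4 k}{5 \left(k + 5\right)}.

t_(k+1)/t_k = (k + 5)/(k + 7).
So A=k + 5 and B=k + 7, with C=1.
f must satisfy (k + 5)·f(k+1) − (k + 6)·f(k) = 1.
From deg A=1, deg B=1, deg C=0: d=1.
A polynomial solution: f(k) = k/5.
So s_k = (B(k−1)f/C)·t_k = (k*(k + 6)/5)·t_k = 4*k/(5*(k + 5)).
s_(k+1) − s_k = 4/(k**2 + 11*k + 30) = t_k.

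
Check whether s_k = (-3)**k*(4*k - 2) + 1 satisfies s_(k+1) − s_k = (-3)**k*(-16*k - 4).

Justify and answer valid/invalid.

s_(k+1) = (-3)**(k + 1)*(4*k + 2) + 1
s_(k+1) − s_k = (-3)**k*(-16*k - 4)
(s_(k+1) − s_k) − t_k = 0

valid; difference matches t_k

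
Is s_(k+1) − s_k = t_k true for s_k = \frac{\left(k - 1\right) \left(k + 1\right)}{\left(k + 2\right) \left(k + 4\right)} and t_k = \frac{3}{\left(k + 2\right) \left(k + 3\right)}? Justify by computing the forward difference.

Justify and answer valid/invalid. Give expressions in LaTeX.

Invalid: residual \frac{3 \left(k^{2} - k - 15\right)}{k^{4} + 14 k^{3} + 71 k^{2} + 154 k + 120} ≠ 0.

s_(k+1) = k*(k + 2)/((k + 3)*(k + 5))
s_(k+1) − s_k = 3*(2*k**2 + 8*k + 5)/(k**4 + 14*k**3 + 71*k**2 + 154*k + 120)
(s_(k+1) − s_k) − t_k = 3*(k**2 - k - 15)/(k**4 + 14*k**3 + 71*k**2 + 154*k + 120)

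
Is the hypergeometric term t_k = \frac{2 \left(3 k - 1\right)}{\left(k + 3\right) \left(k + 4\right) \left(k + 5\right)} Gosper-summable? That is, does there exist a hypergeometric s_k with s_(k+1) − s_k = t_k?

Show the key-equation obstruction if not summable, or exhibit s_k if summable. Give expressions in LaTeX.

r(k) = (k + 3)*(3*k + 2)/((k + 6)*(3*k - 1)) after simplifying.
Factor: A=k + 3; B=k + 6; C=k - 1/3.
Need (k + 3)·f(k+1) − (k + 5)·f(k) = k - 1/3.
Bound: deg f ≤ 2.
Solving with deg f ≤ 2: f(k) = k*(k - 2)/9.
So s_k = (B(k−1)f/C)·t_k = (k*(k - 2)*(k + 5)/(3*(3*k - 1)))·t_k = 2*k*(k - 2)/(3*(k + 3)*(k + 4)).
Check: Δs_k = 2*(3*k - 1)/(k**3 + 12*k**2 + 47*k + 60). ✓

Yes. s_k = \frac{2 k \left(k - 2\right)}{3 \left(k + 3\right) \left(k + 4\right)}.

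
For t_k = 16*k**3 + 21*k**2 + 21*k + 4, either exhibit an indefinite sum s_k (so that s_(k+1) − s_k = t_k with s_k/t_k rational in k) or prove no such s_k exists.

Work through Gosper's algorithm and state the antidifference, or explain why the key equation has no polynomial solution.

s_k = k*(4*k**3 - k**2 + 4*k - 3)

Ratio r(k) = (16*k**3 + 69*k**2 + 111*k + 62)/(16*k**3 + 21*k**2 + 21*k + 4).
Normal form (A,B,C) = (1, 1, k**3 + 21*k**2/16 + 21*k/16 + 1/4).
Solve (1)·f(k+1) − (1)·f(k) = k**3 + 21*k**2/16 + 21*k/16 + 1/4.
Degrees (0,0,3) ⇒ d ≤ 4.
Match coefficients ⇒ f(k) = k*(4*k**3 - k**2 + 4*k - 3)/16.
So s_k = (B(k−1)f/C)·t_k = (k*(4*k**3 - k**2 + 4*k - 3)/(16*k**3 + 21*k**2 + 21*k + 4))·t_k = k*(4*k**3 - k**2 + 4*k - 3).
Verify: 16*k**3 + 21*k**2 + 21*k + 4 matches t_k.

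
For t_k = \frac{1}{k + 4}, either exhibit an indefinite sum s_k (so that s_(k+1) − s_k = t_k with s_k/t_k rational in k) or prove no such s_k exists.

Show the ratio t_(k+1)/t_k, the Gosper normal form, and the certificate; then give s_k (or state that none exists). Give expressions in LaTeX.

none — t_k is not Gosper-summable

Compute t_(k+1)/t_k: get (k + 4)/(k + 5).
Gosper form: A/B · C(k+1)/C(k) with A=k + 4, B=k + 5, C=1.
Key eq: (k + 4)·f(k+1) = (k + 4)·f(k) + (1).
From deg A=1, deg B=1, deg C=0: d=0.
Write f(k) = c0. Then LHS − RHS = -1, requiring -1 = 0: contradictory. No certificate.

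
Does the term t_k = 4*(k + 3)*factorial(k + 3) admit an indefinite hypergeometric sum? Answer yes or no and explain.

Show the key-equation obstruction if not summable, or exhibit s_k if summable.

Yes. s_k = 4*factorial(k + 3).

r(k) = (k + 4)**2/(k + 3) after simplifying.
Factor: A=k + 4; B=1; C=k + 3.
Solve (k + 4)·f(k+1) − (1)·f(k) = k + 3.
Degrees (1,0,1) ⇒ d ≤ 0.
Solving with deg f ≤ 0: f(k) = 1.
Then R = B(k−1)f/C = 1/(k + 3), so s_k = R(k)·t_k = 4*factorial(k + 3).
Δs = 4*(k + 3)*factorial(k + 3), as required.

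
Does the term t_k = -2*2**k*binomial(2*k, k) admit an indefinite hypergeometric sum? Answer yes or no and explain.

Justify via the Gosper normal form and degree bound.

t_(k+1)/t_k = 4*(2*k + 1)/(k + 1).
A = 8*k + 4, B = k + 1, C = 1.
Key eq: (8*k + 4)·f(k+1) = (k)·f(k) + (1).
From deg A=1, deg B=1, deg C=0: d=-1.
Negative degree bound (-1): no f exists, t_k not Gosper-summable.

No — key equation has no polynomial f.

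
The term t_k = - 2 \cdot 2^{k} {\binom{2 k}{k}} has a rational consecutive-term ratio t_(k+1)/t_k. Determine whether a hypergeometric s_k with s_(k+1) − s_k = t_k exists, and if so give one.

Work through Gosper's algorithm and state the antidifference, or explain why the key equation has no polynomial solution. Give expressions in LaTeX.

The ratio is 4*(2*k + 1)/(k + 1).
Gosper form: A/B · C(k+1)/C(k) with A=8*k + 4, B=k + 1, C=1.
Set up (8*k + 4)·f(k+1) − (k)·f(k) − (1) = 0.
Degrees (1,1,0) ⇒ d ≤ -1.
deg f ≤ -1 is impossible — no certificate.

no hypergeometric antidifference exists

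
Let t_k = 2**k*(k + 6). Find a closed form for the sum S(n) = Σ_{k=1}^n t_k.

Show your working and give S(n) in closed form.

S(n) = 2*2**n*n + 10*2**n - 10

Ratio r(k) = 2*(k + 7)/(k + 6).
Normal form (A,B,C) = (2, 1, k + 6).
Set up (2)·f(k+1) − (1)·f(k) − (k + 6) = 0.
Degrees (0,0,1) ⇒ d ≤ 1.
Solving with deg f ≤ 1: f(k) = k + 4.
Certificate R = B(k−1)f/C = (k + 4)/(k + 6) gives s_k = 2**k*(k + 4).
s_(k+1) − s_k = 2**k*(k + 6) = t_k.
Σ_(k=1)^n t_k = s_(n+1) − s_(1) = (2**(n + 1)*(n + 5)) − (10), i.e. 2*2**n*n + 10*2**n - 10.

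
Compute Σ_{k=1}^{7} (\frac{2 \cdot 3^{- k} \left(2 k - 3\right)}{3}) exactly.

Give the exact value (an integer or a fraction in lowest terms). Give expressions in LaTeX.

Σ = -14/6561

The ratio is (2*k - 1)/(3*(2*k - 3)).
A = 1/3, B = 1, C = k - 3/2.
Need (1/3)·f(k+1) − (1)·f(k) = k - 3/2.
deg f ≤ 1 (via 0,0,1).
Solving with deg f ≤ 1: f(k) = -3*(k - 1)/2.
Then R = B(k−1)f/C = -3*(k - 1)/(2*k - 3), so s_k = R(k)·t_k = 2*(1 - k)/3**k.
Δs = 2*(2*k - 3)/(3*3**k), as required.
Sum = s_(8) − s_(1); s_(8) = -14/6561, s_(1) = 0 ⇒ -14/6561.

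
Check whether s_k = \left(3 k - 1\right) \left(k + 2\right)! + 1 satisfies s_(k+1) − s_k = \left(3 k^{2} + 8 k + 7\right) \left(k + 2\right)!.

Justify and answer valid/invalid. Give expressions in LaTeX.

s_(k+1) = (3*k + 2)*factorial(k + 3) + 1
s_(k+1) − s_k = (3*k**2 + 8*k + 7)*factorial(k + 2)
(s_(k+1) − s_k) − t_k = 0

Valid — Δs_k = t_k.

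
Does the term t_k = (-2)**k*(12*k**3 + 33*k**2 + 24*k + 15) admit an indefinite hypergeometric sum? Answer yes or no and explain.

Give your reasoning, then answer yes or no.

Compute t_(k+1)/t_k: get 2*(-4*k**3 - 23*k**2 - 42*k - 28)/(4*k**3 + 11*k**2 + 8*k + 5).
Factor: A=-2; B=1; C=k**3 + 11*k**2/4 + 2*k + 5/4.
Solve (-2)·f(k+1) − (1)·f(k) = k**3 + 11*k**2/4 + 2*k + 5/4.
d = 3 from the (0,0,3) case.
A polynomial solution: f(k) = -(4*k**3 + 3*k**2 - 4*k + 3)/12.
Certificate R = B(k−1)f/C = -(4*k**3 + 3*k**2 - 4*k + 3)/(3*(4*k**3 + 11*k**2 + 8*k + 5)) gives s_k = (-2)**k*(-4*k**3 - 3*k**2 + 4*k - 3).
Check: Δs_k = (-2)**k*(12*k**3 + 33*k**2 + 24*k + 15). ✓

Yes. s_k = (-2)**k*(-4*k**3 - 3*k**2 + 4*k - 3).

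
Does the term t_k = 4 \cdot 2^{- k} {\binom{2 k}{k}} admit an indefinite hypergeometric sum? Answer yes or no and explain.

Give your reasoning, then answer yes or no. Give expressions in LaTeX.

t_(k+1)/t_k = (2*k + 1)/(k + 1).
Gosper form: A/B · C(k+1)/C(k) with A=2*k + 1, B=k + 1, C=1.
f must satisfy (2*k + 1)·f(k+1) − (k)·f(k) = 1.
d = -1 from the (1,1,0) case.
Negative degree bound (-1): no f exists, t_k not Gosper-summable.

No; the degree bound rules out any f.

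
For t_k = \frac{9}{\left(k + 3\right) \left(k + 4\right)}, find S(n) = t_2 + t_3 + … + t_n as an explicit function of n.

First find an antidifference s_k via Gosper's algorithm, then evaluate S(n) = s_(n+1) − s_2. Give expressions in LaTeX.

r(k) = (k + 3)/(k + 5) after simplifying.
Normal form (A,B,C) = (k + 3, k + 5, 1).
Need (k + 3)·f(k+1) − (k + 4)·f(k) = 1.
d = 1 from the (1,1,0) case.
Match coefficients ⇒ f(k) = k/3.
So s_k = (B(k−1)f/C)·t_k = (k*(k + 4)/3)·t_k = 3*k/(k + 3).
Verify: 9/(k**2 + 7*k + 12) matches t_k.
Σ_(k=2)^n t_k = s_(n+1) − s_(2) = (3*(n + 1)/(n + 4)) − (6/5), i.e. 9*(n - 1)/(5*(n + 4)).

S(n) = \frac{9 \left(n - 1\right)}{5 \left(n + 4\right)}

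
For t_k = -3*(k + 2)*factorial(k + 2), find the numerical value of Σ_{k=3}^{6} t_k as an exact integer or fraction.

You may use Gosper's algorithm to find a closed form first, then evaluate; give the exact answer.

Compute t_(k+1)/t_k: get (k + 3)**2/(k + 2).
Normal form (A,B,C) = (k + 3, 1, k + 2).
Solve (k + 3)·f(k+1) − (1)·f(k) = k + 2.
deg f ≤ 0 (via 1,0,1).
A polynomial solution: f(k) = 1.
So s_k = (B(k−1)f/C)·t_k = (1/(k + 2))·t_k = -3*factorial(k + 2).
Verify: -3*(k + 2)*factorial(k + 2) matches t_k.
Telescoping: Σ = s_(7) − s_(3) = -1088640 − (-360) = -1088280.

Σ = -1088280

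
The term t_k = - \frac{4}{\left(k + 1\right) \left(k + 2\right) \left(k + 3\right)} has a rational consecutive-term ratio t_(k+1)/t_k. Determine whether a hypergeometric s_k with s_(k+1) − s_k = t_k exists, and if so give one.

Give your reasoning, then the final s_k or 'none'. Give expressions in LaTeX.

s_k = \frac{k \left(- k - 3\right)}{\left(k + 1\right) \left(k + 2\right)}

r(k) = (k + 1)/(k + 4) after simplifying.
Normal form (A,B,C) = (k + 1, k + 4, 1).
Solve (k + 1)·f(k+1) − (k + 3)·f(k) = 1.
deg f ≤ 2 (via 1,1,0).
Match coefficients ⇒ f(k) = k*(k + 3)/4.
Get s_k = R·t_k = k*(-k - 3)/((k + 1)*(k + 2)) with R(k) = B(k−1)f(k)/C(k) = k*(k + 3)**2/4.
Check: Δs_k = -4/(k**3 + 6*k**2 + 11*k + 6). ✓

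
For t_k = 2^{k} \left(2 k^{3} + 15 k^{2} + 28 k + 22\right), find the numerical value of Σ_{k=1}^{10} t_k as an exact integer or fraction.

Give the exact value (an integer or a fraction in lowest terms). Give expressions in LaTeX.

t_(k+1)/t_k = 2*(2*k**3 + 21*k**2 + 64*k + 67)/(2*k**3 + 15*k**2 + 28*k + 22).
Normal form (A,B,C) = (2, 1, k**3 + 15*k**2/2 + 14*k + 11).
f must satisfy (2)·f(k+1) − (1)·f(k) = k**3 + 15*k**2/2 + 14*k + 11.
deg f ≤ 3 (via 0,0,3).
Coefficient equations give f(k) = (2*k**3 + 3*k**2 + 4*k + 4)/2.
Then R = B(k−1)f/C = (2*k**3 + 3*k**2 + 4*k + 4)/(2*k**3 + 15*k**2 + 28*k + 22), so s_k = R(k)·t_k = 2**k*(2*k**3 + 3*k**2 + 4*k + 4).
Check: Δs_k = 2**k*(2*k**3 + 15*k**2 + 28*k + 22). ✓
Telescoping: Σ = s_(11) − s_(1) = 6293504 − (26) = 6293478.

Σ = 6293478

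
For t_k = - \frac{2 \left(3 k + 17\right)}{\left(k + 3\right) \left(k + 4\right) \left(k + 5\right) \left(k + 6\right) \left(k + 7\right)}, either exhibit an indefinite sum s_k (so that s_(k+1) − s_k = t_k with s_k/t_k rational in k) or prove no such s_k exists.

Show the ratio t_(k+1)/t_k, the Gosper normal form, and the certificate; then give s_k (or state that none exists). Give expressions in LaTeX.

r(k) = (k + 3)*(3*k + 20)/((k + 8)*(3*k + 17)) after simplifying.
A = k + 3, B = k + 8, C = k + 17/3.
Need (k + 3)·f(k+1) − (k + 7)·f(k) = k + 17/3.
From deg A=1, deg B=1, deg C=1: d=4.
Coefficient equations give f(k) = k*(k + 5)*(k**2 + 13*k + 54)/216.
Certificate R = B(k−1)f/C = k*(k + 5)*(k + 7)*(k**2 + 13*k + 54)/(72*(3*k + 17)) gives s_k = k*(-k**2 - 13*k - 54)/(36*(k**3 + 13*k**2 + 54*k + 72)).
Check: Δs_k = 2*(-3*k - 17)/(k**5 + 25*k**4 + 245*k**3 + 1175*k**2 + 2754*k + 2520). ✓

s_k = \frac{k \left(- k^{2} - 13 k - 54\right)}{36 \left(k^{3} + 13 k^{2} + 54 k + 72\right)}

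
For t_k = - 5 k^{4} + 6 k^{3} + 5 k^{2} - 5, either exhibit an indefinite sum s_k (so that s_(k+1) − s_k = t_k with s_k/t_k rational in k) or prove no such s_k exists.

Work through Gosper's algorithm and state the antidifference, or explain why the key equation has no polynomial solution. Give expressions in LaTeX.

t_(k+1)/t_k = (5*k**4 + 14*k**3 + 7*k**2 - 8*k - 1)/(5*k**4 - 6*k**3 - 5*k**2 + 5).
A = 1, B = 1, C = k**4 - 6*k**3/5 - k**2 + 1.
Solve (1)·f(k+1) − (1)·f(k) = k**4 - 6*k**3/5 - k**2 + 1.
From deg A=0, deg B=0, deg C=4: d=5.
Solve for f: f(k) = k*(k**4 - 4*k**3 + 3*k**2 + k + 4)/5 (degree 5 ≤ 5).
Certificate R = B(k−1)f/C = k*(k**4 - 4*k**3 + 3*k**2 + k + 4)/(5*k**4 - 6*k**3 - 5*k**2 + 5) gives s_k = k*(-k**4 + 4*k**3 - 3*k**2 - k - 4).
s_(k+1) − s_k = -5*k**4 + 6*k**3 + 5*k**2 - 5 = t_k.

s_k = k \left(- k^{4} + 4 k^{3} - 3 k^{2} - k - 4\right)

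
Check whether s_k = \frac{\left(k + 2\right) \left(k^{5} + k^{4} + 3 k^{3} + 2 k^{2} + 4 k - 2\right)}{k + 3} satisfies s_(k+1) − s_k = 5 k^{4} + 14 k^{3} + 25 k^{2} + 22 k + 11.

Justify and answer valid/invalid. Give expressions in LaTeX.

s_(k+1) = (k**6 + 9*k**5 + 35*k**4 + 78*k**3 + 107*k**2 + 87*k + 27)/(k + 4)
s_(k+1) − s_k = (5*k**6 + 45*k**5 + 155*k**4 + 301*k**3 + 370*k**2 + 268*k + 97)/(k**2 + 7*k + 12)
(s_(k+1) − s_k) − t_k = (-4*k**5 - 28*k**4 - 64*k**3 - 95*k**2 - 73*k - 35)/(k**2 + 7*k + 12)

Invalid: residual \frac{- 4 k^{5} - 28 k^{4} - 64 k^{3} - 95 k^{2} - 73 k - 35}{k^{2} + 7 k + 12} ≠ 0.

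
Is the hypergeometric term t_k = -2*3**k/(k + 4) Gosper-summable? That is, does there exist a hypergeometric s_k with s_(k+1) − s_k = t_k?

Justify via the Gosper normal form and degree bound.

No — negative degree bound, so no certificate f.

t_(k+1)/t_k = 3*(k + 4)/(k + 5).
Factor: A=3*k + 12; B=k + 5; C=1.
Need (3*k + 12)·f(k+1) − (k + 4)·f(k) = 1.
d = -1 from the (1,1,0) case.
d = -1 < 0 ⇒ no nonzero polynomial f; not summable.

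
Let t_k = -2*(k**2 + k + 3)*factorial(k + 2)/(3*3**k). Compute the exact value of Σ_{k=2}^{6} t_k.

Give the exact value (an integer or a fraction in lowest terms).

Σ = -62432/27

The ratio is (k + 3)*(k + (k + 1)**2 + 4)/(3*(k**2 + k + 3)).
A = k/3 + 1, B = 1, C = k**2 + k + 3.
Set up (k/3 + 1)·f(k+1) − (1)·f(k) − (k**2 + k + 3) = 0.
d = 1 from the (1,0,2) case.
Solving with deg f ≤ 1: f(k) = 3*k.
Certificate R = B(k−1)f/C = 3*k/(k**2 + k + 3) gives s_k = -2*k*factorial(k + 2)/3**k.
s_(k+1) − s_k = -2*(k**2 + k + 3)*factorial(k + 2)/(3*3**k) = t_k.
Evaluate s at k=7 and k=2: -62720/27 and -32/3; difference -62432/27.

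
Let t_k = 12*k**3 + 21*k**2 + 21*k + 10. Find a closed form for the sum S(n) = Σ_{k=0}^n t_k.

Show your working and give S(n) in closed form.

S(n) = 3*n**4 + 13*n**3 + 24*n**2 + 24*n + 10

Ratio r(k) = (12*k**3 + 57*k**2 + 99*k + 64)/(12*k**3 + 21*k**2 + 21*k + 10).
Normal form (A,B,C) = (1, 1, k**3 + 7*k**2/4 + 7*k/4 + 5/6).
f must satisfy (1)·f(k+1) − (1)·f(k) = k**3 + 7*k**2/4 + 7*k/4 + 5/6.
Bound: deg f ≤ 4.
Solving with deg f ≤ 4: f(k) = k*(3*k**3 + k**2 + 3*k + 3)/12.
Certificate R = B(k−1)f/C = k*(3*k**3 + k**2 + 3*k + 3)/(12*k**3 + 21*k**2 + 21*k + 10) gives s_k = k*(3*k**3 + k**2 + 3*k + 3).
Check: Δs_k = 12*k**3 + 21*k**2 + 21*k + 10. ✓
s_(n+1) = 3*n**4 + 13*n**3 + 24*n**2 + 24*n + 10 and s_(0) = 0, so S(n) = 3*n**4 + 13*n**3 + 24*n**2 + 24*n + 10.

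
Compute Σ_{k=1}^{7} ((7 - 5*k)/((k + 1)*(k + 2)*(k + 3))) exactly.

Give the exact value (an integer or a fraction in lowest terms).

t_(k+1)/t_k = (k + 1)*(5*k - 2)/((k + 4)*(5*k - 7)).
Normal form (A,B,C) = (k + 1, k + 4, k - 7/5).
f must satisfy (k + 1)·f(k+1) − (k + 3)·f(k) = k - 7/5.
Degrees (1,1,1) ⇒ d ≤ 2.
Solving with deg f ≤ 2: f(k) = -k*(k + 13)/10.
R(k) = B(k−1)·f(k)/C(k) = -k*(k + 3)*(k + 13)/(2*(5*k - 7)); s_k = R·t_k = k*(k + 13)/(2*(k + 1)*(k + 2)).
s_(k+1) − s_k = (7 - 5*k)/(k**3 + 6*k**2 + 11*k + 6) = t_k.
Evaluate s at k=8 and k=1: 14/15 and 7/6; difference -7/30.

Σ = -7/30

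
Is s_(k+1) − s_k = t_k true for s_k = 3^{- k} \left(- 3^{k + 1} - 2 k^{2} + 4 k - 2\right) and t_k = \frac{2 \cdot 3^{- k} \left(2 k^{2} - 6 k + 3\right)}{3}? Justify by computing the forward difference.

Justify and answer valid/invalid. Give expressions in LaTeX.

valid; difference matches t_k

s_(k+1) = -3 - 2*k**2/(3*3**k)
s_(k+1) − s_k = 2*(2*k**2 - 6*k + 3)/(3*3**k)
(s_(k+1) − s_k) − t_k = 0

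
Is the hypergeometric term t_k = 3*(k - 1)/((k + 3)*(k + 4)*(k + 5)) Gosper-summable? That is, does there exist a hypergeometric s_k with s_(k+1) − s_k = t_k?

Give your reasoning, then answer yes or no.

Yes. s_k = k*(k - 5)/(4*(k + 3)*(k + 4)).

t_(k+1)/t_k = k*(k + 3)/((k - 1)*(k + 6)).
Factor: A=k + 3; B=k + 6; C=k - 1.
Solve (k + 3)·f(k+1) − (k + 5)·f(k) = k - 1.
deg f ≤ 2 (via 1,1,1).
A polynomial solution: f(k) = k*(k - 5)/12.
So s_k = (B(k−1)f/C)·t_k = (k*(k - 5)*(k + 5)/(12*(k - 1)))·t_k = k*(k - 5)/(4*(k + 3)*(k + 4)).
Verify: 3*(k - 1)/(k**3 + 12*k**2 + 47*k + 60) matches t_k.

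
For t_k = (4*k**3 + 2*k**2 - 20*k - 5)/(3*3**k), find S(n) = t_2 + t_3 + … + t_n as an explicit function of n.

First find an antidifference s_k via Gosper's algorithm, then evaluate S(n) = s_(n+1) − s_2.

Step 1: r(k) = (4*k**3 + 14*k**2 - 4*k - 19)/(3*(4*k**3 + 2*k**2 - 20*k - 5)).
So A=1/3 and B=1, with C=k**3 + k**2/2 - 5*k - 5/4.
Set up (1/3)·f(k+1) − (1)·f(k) − (k**3 + k**2/2 - 5*k - 5/4) = 0.
Bound: deg f ≤ 3.
Solve for f: f(k) = -3*(2*k**3 + 4*k**2 - 3*k - 1)/4 (degree 3 ≤ 3).
R(k) = B(k−1)·f(k)/C(k) = -3*(2*k**3 + 4*k**2 - 3*k - 1)/(4*k**3 + 2*k**2 - 20*k - 5); s_k = R·t_k = (-2*k**3 - 4*k**2 + 3*k + 1)/3**k.
s_(k+1) − s_k = (4*k**3 + 2*k**2 - 20*k - 5)/(3*3**k) = t_k.
Σ_(k=2)^n t_k = s_(n+1) − s_(2) = (3**(-n - 1)*(-2*n**3 - 10*n**2 - 11*n - 2)) − (-25/9), i.e. 3**(-n - 2)*(25*3**n - 6*n**3 - 30*n**2 - 33*n - 6).

S(n) = 3**(-n - 2)*(25*3**n - 6*n**3 - 30*n**2 - 33*n - 6)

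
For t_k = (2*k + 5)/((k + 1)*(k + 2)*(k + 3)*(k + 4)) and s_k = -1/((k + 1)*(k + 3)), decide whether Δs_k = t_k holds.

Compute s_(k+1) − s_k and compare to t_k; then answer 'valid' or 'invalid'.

Valid — Δs_k = t_k.

s_(k+1) = -1/((k + 2)*(k + 4))
s_(k+1) − s_k = (2*k + 5)/(k**4 + 10*k**3 + 35*k**2 + 50*k + 24)
(s_(k+1) − s_k) − t_k = 0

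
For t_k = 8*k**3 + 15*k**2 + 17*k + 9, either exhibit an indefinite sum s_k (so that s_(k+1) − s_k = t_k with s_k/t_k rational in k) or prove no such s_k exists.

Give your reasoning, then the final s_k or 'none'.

Compute t_(k+1)/t_k: get (8*k**3 + 39*k**2 + 71*k + 49)/(8*k**3 + 15*k**2 + 17*k + 9).
Normal form (A,B,C) = (1, 1, k**3 + 15*k**2/8 + 17*k/8 + 9/8).
f must satisfy (1)·f(k+1) − (1)·f(k) = k**3 + 15*k**2/8 + 17*k/8 + 9/8.
deg f ≤ 4 (via 0,0,3).
A polynomial solution: f(k) = k*(2*k**3 + k**2 + 3*k + 3)/8.
Certificate R = B(k−1)f/C = k*(2*k**3 + k**2 + 3*k + 3)/(8*k**3 + 15*k**2 + 17*k + 9) gives s_k = k*(2*k**3 + k**2 + 3*k + 3).
Verify: 8*k**3 + 15*k**2 + 17*k + 9 matches t_k.

s_k = k*(2*k**3 + k**2 + 3*k + 3)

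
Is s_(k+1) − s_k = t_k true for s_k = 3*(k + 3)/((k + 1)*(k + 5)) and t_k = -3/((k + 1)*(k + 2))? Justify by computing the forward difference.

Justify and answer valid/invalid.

s_(k+1) = 3*(k + 4)/((k + 2)*(k + 6))
s_(k+1) − s_k = 3*(-k**2 - 7*k - 16)/(k**4 + 14*k**3 + 65*k**2 + 112*k + 60)
(s_(k+1) − s_k) − t_k = 6*(2*k + 7)/(k**4 + 14*k**3 + 65*k**2 + 112*k + 60)

Invalid: residual 6*(2*k + 7)/(k**4 + 14*k**3 + 65*k**2 + 112*k + 60) ≠ 0.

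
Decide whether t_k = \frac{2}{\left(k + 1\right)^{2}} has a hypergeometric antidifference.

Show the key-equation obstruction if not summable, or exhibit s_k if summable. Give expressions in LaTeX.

No — the linear system for f has no solution.

t_(k+1)/t_k = (k + 1)**2/(k + 2)**2.
So A=k**2 + 2*k + 1 and B=k**2 + 4*k + 4, with C=1.
Need (k**2 + 2*k + 1)·f(k+1) − (k**2 + 2*k + 1)·f(k) = 1.
deg f ≤ 0 (via 2,2,0).
Write f(k) = c0. Then LHS − RHS = -1, requiring -1 = 0: contradictory. No certificate.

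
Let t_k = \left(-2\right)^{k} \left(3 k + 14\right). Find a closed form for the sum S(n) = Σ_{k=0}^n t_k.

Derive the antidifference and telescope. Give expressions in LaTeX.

S(n) = 2 \left(-2\right)^{n} n + 10 \left(-2\right)^{n} + 4

The ratio is 2*(-3*k - 17)/(3*k + 14).
So A=-2 and B=1, with C=k + 14/3.
Key eq: (-2)·f(k+1) = (1)·f(k) + (k + 14/3).
Bound: deg f ≤ 1.
Solve for f: f(k) = -(k + 4)/3 (degree 1 ≤ 1).
So s_k = (B(k−1)f/C)·t_k = (-(k + 4)/(3*k + 14))·t_k = (-2)**k*(-k - 4).
Check: Δs_k = (-2)**k*(3*k + 14). ✓
s_(n+1) = 2*(-2)**n*(n + 5) and s_(0) = -4, so S(n) = 2*(-2)**n*n + 10*(-2)**n + 4.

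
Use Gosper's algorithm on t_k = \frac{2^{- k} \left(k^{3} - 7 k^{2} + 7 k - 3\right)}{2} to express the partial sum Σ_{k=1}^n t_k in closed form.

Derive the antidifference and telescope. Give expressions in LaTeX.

Ratio r(k) = (k**3 - 4*k**2 - 4*k - 2)/(2*(k**3 - 7*k**2 + 7*k - 3)).
Factor: A=1/2; B=1; C=k**3 - 7*k**2 + 7*k - 3.
f must satisfy (1/2)·f(k+1) − (1)·f(k) = k**3 - 7*k**2 + 7*k - 3.
Bound: deg f ≤ 3.
Solve for f: f(k) = -2*(k**3 - 4*k**2 + 2*k - 4) (degree 3 ≤ 3).
So s_k = (B(k−1)f/C)·t_k = (-2*(k**3 - 4*k**2 + 2*k - 4)/(k**3 - 7*k**2 + 7*k - 3))·t_k = (-k**3 + 4*k**2 - 2*k + 4)/2**k.
s_(k+1) − s_k = (k**3 - 7*k**2 + 7*k - 3)/(2*2**k) = t_k.
Σ_(k=1)^n t_k = s_(n+1) − s_(1) = (2**(-n - 1)*(-n**3 + n**2 + 3*n + 5)) − (5/2), i.e. 2**(-n - 1)*(-5*2**n - n**3 + n**2 + 3*n + 5).

S(n) = 2^{- n - 1} \left(- 5 \cdot 2^{n} - n^{3} + n^{2} + 3 n + 5\right)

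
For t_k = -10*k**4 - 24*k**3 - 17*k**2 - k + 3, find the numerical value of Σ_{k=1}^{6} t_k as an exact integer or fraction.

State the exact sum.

The ratio is (10*k**4 + 64*k**3 + 149*k**2 + 147*k + 49)/(10*k**4 + 24*k**3 + 17*k**2 + k - 3).
A = 1, B = 1, C = k**4 + 12*k**3/5 + 17*k**2/10 + k/10 - 3/10.
f must satisfy (1)·f(k+1) − (1)·f(k) = k**4 + 12*k**3/5 + 17*k**2/10 + k/10 - 3/10.
Degrees (0,0,4) ⇒ d ≤ 5.
Match coefficients ⇒ f(k) = k*(2*k**4 + k**3 - 3*k**2 - 2*k - 1)/10.
Certificate R = B(k−1)f/C = k*(2*k**4 + k**3 - 3*k**2 - 2*k - 1)/(10*k**4 + 24*k**3 + 17*k**2 + k - 3) gives s_k = k*(-2*k**4 - k**3 + 3*k**2 + 2*k + 1).
s_(k+1) − s_k = -10*k**4 - 24*k**3 - 17*k**2 - k + 3 = t_k.
Sum = s_(7) − s_(1); s_(7) = -34881, s_(1) = 3 ⇒ -34884.

Σ = -34884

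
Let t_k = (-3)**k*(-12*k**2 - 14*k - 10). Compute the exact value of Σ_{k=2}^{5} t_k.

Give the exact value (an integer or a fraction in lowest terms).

Σ = 74988

t_(k+1)/t_k = 3*(-6*k**2 - 19*k - 18)/(6*k**2 + 7*k + 5).
Gosper form: A/B · C(k+1)/C(k) with A=-3, B=1, C=k**2 + 7*k/6 + 5/6.
f must satisfy (-3)·f(k+1) − (1)·f(k) = k**2 + 7*k/6 + 5/6.
Bound: deg f ≤ 2.
Solve for f: f(k) = -(3*k**2 - k + 1)/12 (degree 2 ≤ 2).
R(k) = B(k−1)·f(k)/C(k) = -(3*k**2 - k + 1)/(2*(6*k**2 + 7*k + 5)); s_k = R·t_k = (-3)**k*(3*k**2 - k + 1).
Check: Δs_k = (-3)**k*(-12*k**2 - 14*k - 10). ✓
Σ_(k=2)^(5) t_k = s_(6) − s_(2) = 75087 − (99) = 74988.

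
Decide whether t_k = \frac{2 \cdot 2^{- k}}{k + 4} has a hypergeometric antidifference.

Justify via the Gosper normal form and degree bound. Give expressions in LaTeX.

No — negative degree bound, so no certificate f.

Ratio r(k) = (k + 4)/(2*(k + 5)).
Factor: A=k/2 + 2; B=k + 5; C=1.
f must satisfy (k/2 + 2)·f(k+1) − (k + 4)·f(k) = 1.
deg f ≤ -1 (via 1,1,0).
Bound -1 < 0, so the key equation has no polynomial solution.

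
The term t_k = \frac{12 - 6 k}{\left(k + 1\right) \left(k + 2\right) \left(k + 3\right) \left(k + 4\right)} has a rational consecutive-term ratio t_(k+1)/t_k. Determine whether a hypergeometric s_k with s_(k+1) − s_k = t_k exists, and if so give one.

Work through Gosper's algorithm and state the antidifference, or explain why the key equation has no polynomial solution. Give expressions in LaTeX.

Compute t_(k+1)/t_k: get (k - 1)*(k + 1)/((k - 2)*(k + 5)).
Take A(k)=k + 1, B(k)=k + 5, C(k)=k - 2.
Set up (k + 1)·f(k+1) − (k + 4)·f(k) − (k - 2) = 0.
Degrees (1,1,1) ⇒ d ≤ 3.
Match coefficients ⇒ f(k) = -k*(k**2 + 6*k + 17)/12.
Get s_k = R·t_k = k*(k**2 + 6*k + 17)/(2*(k + 1)*(k + 2)*(k + 3)) with R(k) = B(k−1)f(k)/C(k) = -k*(k + 4)*(k**2 + 6*k + 17)/(12*(k - 2)).
Check: Δs_k = 6*(2 - k)/(k**4 + 10*k**3 + 35*k**2 + 50*k + 24). ✓

s_k = \frac{k \left(k^{2} + 6 k + 17\right)}{2 \left(k + 1\right) \left(k + 2\right) \left(k + 3\right)}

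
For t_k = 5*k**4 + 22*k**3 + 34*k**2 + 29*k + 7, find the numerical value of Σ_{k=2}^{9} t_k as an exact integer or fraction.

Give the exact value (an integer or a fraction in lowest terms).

Step 1: r(k) = (5*k**4 + 42*k**3 + 130*k**2 + 183*k + 97)/(5*k**4 + 22*k**3 + 34*k**2 + 29*k + 7).
A = 1, B = 1, C = k**4 + 22*k**3/5 + 34*k**2/5 + 29*k/5 + 7/5.
f must satisfy (1)·f(k+1) − (1)·f(k) = k**4 + 22*k**3/5 + 34*k**2/5 + 29*k/5 + 7/5.
Bound: deg f ≤ 5.
A polynomial solution: f(k) = k*(k**4 + 3*k**3 + 2*k**2 + 3*k - 2)/5.
Get s_k = R·t_k = k*(k**4 + 3*k**3 + 2*k**2 + 3*k - 2) with R(k) = B(k−1)f(k)/C(k) = k*(k**4 + 3*k**3 + 2*k**2 + 3*k - 2)/(5*k**4 + 22*k**3 + 34*k**2 + 29*k + 7).
s_(k+1) − s_k = 5*k**4 + 22*k**3 + 34*k**2 + 29*k + 7 = t_k.
Evaluate s at k=10 and k=2: 132280 and 104; difference 132176.

Σ = 132176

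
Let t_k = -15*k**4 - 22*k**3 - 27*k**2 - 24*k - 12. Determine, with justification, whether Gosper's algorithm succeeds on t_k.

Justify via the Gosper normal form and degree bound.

Yes. s_k = k*(-3*k**4 + 2*k**3 - 3*k**2 - 4*k - 4).

r(k) = (15*k**4 + 82*k**3 + 183*k**2 + 204*k + 100)/(15*k**4 + 22*k**3 + 27*k**2 + 24*k + 12) after simplifying.
Gosper form: A/B · C(k+1)/C(k) with A=1, B=1, C=k**4 + 22*k**3/15 + 9*k**2/5 + 8*k/5 + 4/5.
f must satisfy (1)·f(k+1) − (1)·f(k) = k**4 + 22*k**3/15 + 9*k**2/5 + 8*k/5 + 4/5.
deg f ≤ 5 (via 0,0,4).
A polynomial solution: f(k) = k*(3*k**4 - 2*k**3 + 3*k**2 + 4*k + 4)/15.
Then R = B(k−1)f/C = k*(3*k**4 - 2*k**3 + 3*k**2 + 4*k + 4)/(15*k**4 + 22*k**3 + 27*k**2 + 24*k + 12), so s_k = R(k)·t_k = k*(-3*k**4 + 2*k**3 - 3*k**2 - 4*k - 4).
s_(k+1) − s_k = -15*k**4 - 22*k**3 - 27*k**2 - 24*k - 12 = t_k.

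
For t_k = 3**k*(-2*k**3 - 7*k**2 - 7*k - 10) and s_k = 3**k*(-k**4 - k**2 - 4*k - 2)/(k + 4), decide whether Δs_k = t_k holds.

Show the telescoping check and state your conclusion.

Invalid: residual 6*3**k*(k**4 + 7*k**3 + 18*k**2 + 18*k + 19)/(k**2 + 9*k + 20) ≠ 0.

s_(k+1) = 3**(k + 1)*(-4*k - (k + 1)**4 - (k + 1)**2 - 6)/(k + 5)
s_(k+1) − s_k = 3**k*(-2*k**5 - 19*k**4 - 68*k**3 - 105*k**2 - 122*k - 86)/(k**2 + 9*k + 20)
(s_(k+1) − s_k) − t_k = 6*3**k*(k**4 + 7*k**3 + 18*k**2 + 18*k + 19)/(k**2 + 9*k + 20)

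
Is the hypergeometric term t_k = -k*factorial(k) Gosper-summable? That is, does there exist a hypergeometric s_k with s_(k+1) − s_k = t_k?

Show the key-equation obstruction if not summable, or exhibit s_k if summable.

Ratio r(k) = (k + 1)**2/k.
Take A(k)=k + 1, B(k)=1, C(k)=k.
Solve (k + 1)·f(k+1) − (1)·f(k) = k.
deg f ≤ 0 (via 1,0,1).
A polynomial solution: f(k) = 1.
Then R = B(k−1)f/C = 1/k, so s_k = R(k)·t_k = -factorial(k).
Verify: -k*factorial(k) matches t_k.

Yes. s_k = -factorial(k).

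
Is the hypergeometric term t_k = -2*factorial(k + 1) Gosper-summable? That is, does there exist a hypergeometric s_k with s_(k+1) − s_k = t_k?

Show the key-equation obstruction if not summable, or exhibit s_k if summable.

Ratio r(k) = k + 2.
So A=k + 2 and B=1, with C=1.
Set up (k + 2)·f(k+1) − (1)·f(k) − (1) = 0.
From deg A=1, deg B=0, deg C=0: d=-1.
deg f ≤ -1 is impossible — no certificate.

No — key equation has no polynomial f.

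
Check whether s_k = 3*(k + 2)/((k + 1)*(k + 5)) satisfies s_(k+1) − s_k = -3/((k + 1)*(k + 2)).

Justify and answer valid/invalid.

Invalid: residual 9*(2*k + 7)/(k**4 + 14*k**3 + 65*k**2 + 112*k + 60) ≠ 0.

s_(k+1) = 3*(k + 3)/((k + 2)*(k + 6))
s_(k+1) − s_k = 3*(-k**2 - 5*k - 9)/(k**4 + 14*k**3 + 65*k**2 + 112*k + 60)
(s_(k+1) − s_k) − t_k = 9*(2*k + 7)/(k**4 + 14*k**3 + 65*k**2 + 112*k + 60)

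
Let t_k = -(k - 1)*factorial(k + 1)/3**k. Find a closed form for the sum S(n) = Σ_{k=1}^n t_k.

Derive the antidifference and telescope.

S(n) = 2 - factorial(n + 2)/3**n

r(k) = k*(k + 2)/(3*(k - 1)) after simplifying.
Normal form (A,B,C) = (k/3 + 2/3, 1, k - 1).
Need (k/3 + 2/3)·f(k+1) − (1)·f(k) = k - 1.
Bound: deg f ≤ 0.
Match coefficients ⇒ f(k) = 3.
Get s_k = R·t_k = -3**(1 - k)*factorial(k + 1) with R(k) = B(k−1)f(k)/C(k) = 3/(k - 1).
Check: Δs_k = -(k - 1)*factorial(k + 1)/3**k. ✓
s_(n+1) = -factorial(n + 2)/3**n and s_(1) = -2, so S(n) = 2 - factorial(n + 2)/3**n.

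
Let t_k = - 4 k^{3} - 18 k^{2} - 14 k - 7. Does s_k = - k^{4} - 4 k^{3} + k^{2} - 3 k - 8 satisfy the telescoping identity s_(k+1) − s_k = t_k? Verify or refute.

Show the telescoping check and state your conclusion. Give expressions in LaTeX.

s_(k+1) = -k**4 - 8*k**3 - 17*k**2 - 17*k - 15
s_(k+1) − s_k = -4*k**3 - 18*k**2 - 14*k - 7
(s_(k+1) − s_k) − t_k = 0

valid; difference matches t_k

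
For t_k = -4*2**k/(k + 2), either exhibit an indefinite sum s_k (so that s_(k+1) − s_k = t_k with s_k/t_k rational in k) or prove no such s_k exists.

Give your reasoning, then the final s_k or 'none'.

Step 1: r(k) = 2*(k + 2)/(k + 3).
Take A(k)=2*k + 4, B(k)=k + 3, C(k)=1.
Key eq: (2*k + 4)·f(k+1) = (k + 2)·f(k) + (1).
deg f ≤ -1 (via 1,1,0).
Negative degree bound (-1): no f exists, t_k not Gosper-summable.

not Gosper-summable; s_k does not exist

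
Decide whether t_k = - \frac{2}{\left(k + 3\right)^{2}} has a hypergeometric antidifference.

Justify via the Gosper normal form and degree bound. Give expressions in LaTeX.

No — the linear system for f has no solution.

The ratio is (k + 3)**2/(k + 4)**2.
Normal form (A,B,C) = (k**2 + 6*k + 9, k**2 + 8*k + 16, 1).
Key eq: (k**2 + 6*k + 9)·f(k+1) = (k**2 + 6*k + 9)·f(k) + (1).
deg f ≤ 0 (via 2,2,0).
Write f(k) = c0. Then LHS − RHS = -1, requiring -1 = 0: contradictory. No certificate.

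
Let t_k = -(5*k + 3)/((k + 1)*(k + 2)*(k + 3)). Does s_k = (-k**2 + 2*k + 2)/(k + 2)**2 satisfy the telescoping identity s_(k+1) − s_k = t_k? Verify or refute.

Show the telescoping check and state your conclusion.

Invalid: residual (-k**3 + 4*k**2 + 21*k + 12)/(k**5 + 11*k**4 + 47*k**3 + 97*k**2 + 96*k + 36) ≠ 0.

s_(k+1) = (3 - k**2)/(k**2 + 6*k + 9)
s_(k+1) − s_k = 6*(-k**2 - 3*k - 1)/(k**4 + 10*k**3 + 37*k**2 + 60*k + 36)
(s_(k+1) − s_k) − t_k = (-k**3 + 4*k**2 + 21*k + 12)/(k**5 + 11*k**4 + 47*k**3 + 97*k**2 + 96*k + 36)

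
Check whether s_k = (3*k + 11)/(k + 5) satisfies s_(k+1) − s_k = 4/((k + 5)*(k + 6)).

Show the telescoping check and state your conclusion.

Valid — Δs_k = t_k.

s_(k+1) = (3*k + 14)/(k + 6)
s_(k+1) − s_k = 4/(k**2 + 11*k + 30)
(s_(k+1) − s_k) − t_k = 0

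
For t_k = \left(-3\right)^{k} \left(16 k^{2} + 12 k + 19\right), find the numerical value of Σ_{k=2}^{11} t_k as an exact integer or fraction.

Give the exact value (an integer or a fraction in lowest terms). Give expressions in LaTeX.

Σ = -289103778

Step 1: r(k) = 3*(-16*k**2 - 44*k - 47)/(16*k**2 + 12*k + 19).
Gosper form: A/B · C(k+1)/C(k) with A=-3, B=1, C=k**2 + 3*k/4 + 19/16.
Set up (-3)·f(k+1) − (1)·f(k) − (k**2 + 3*k/4 + 19/16) = 0.
Degrees (0,0,2) ⇒ d ≤ 2.
Coefficient equations give f(k) = -(4*k**2 - 3*k + 4)/16.
So s_k = (B(k−1)f/C)·t_k = (-(4*k**2 - 3*k + 4)/(16*k**2 + 12*k + 19))·t_k = (-3)**k*(-4*k**2 + 3*k - 4).
s_(k+1) − s_k = (-3)**k*(16*k**2 + 12*k + 19) = t_k.
Σ_(k=2)^(11) t_k = s_(12) − s_(2) = -289103904 − (-126) = -289103778.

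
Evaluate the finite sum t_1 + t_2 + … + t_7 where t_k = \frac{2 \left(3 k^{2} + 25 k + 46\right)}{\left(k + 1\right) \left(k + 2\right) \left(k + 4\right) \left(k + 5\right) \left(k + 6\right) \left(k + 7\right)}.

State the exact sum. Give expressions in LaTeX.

Σ = 103/3780

Step 1: r(k) = (k + 1)*(k + 4)*(25*k + 3*(k + 1)**2 + 71)/((k + 3)*(k + 8)*(3*k**2 + 25*k + 46)).
Factor: A=k + 1; B=k + 8; C=k**3 + 34*k**2/3 + 121*k/3 + 46.
Set up (k + 1)·f(k+1) − (k + 7)·f(k) − (k**3 + 34*k**2/3 + 121*k/3 + 46) = 0.
From deg A=1, deg B=1, deg C=3: d=6.
Match coefficients ⇒ f(k) = k*(k + 2)*(k + 3)*(k + 5)*(k**2 + 11*k + 34)/72.
R(k) = B(k−1)·f(k)/C(k) = k*(k + 2)*(k + 5)*(k + 7)*(k**2 + 11*k + 34)/(24*(3*k**2 + 25*k + 46)); s_k = R·t_k = k*(k**2 + 11*k + 34)/(12*(k**3 + 11*k**2 + 34*k + 24)).
Check: Δs_k = 2*(3*k**2 + 25*k + 46)/(k**6 + 25*k**5 + 247*k**4 + 1219*k**3 + 3112*k**2 + 3796*k + 1680). ✓
Telescoping: Σ = s_(8) − s_(1) = 31/378 − (23/420) = 103/3780.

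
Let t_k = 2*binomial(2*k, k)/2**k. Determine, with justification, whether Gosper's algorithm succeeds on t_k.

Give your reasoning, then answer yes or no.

Step 1: r(k) = (2*k + 1)/(k + 1).
Normal form (A,B,C) = (2*k + 1, k + 1, 1).
Need (2*k + 1)·f(k+1) − (k)·f(k) = 1.
d = -1 from the (1,1,0) case.
Negative degree bound (-1): no f exists, t_k not Gosper-summable.

No — t_k has no hypergeometric antidifference.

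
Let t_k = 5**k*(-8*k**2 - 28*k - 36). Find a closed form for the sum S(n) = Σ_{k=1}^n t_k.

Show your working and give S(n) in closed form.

Compute t_(k+1)/t_k: get 5*(2*k**2 + 11*k + 18)/(2*k**2 + 7*k + 9).
So A=5 and B=1, with C=k**2 + 7*k/2 + 9/2.
Key eq: (5)·f(k+1) = (1)·f(k) + (k**2 + 7*k/2 + 9/2).
Bound: deg f ≤ 2.
Coefficient equations give f(k) = (k**2 + k + 2)/4.
Then R = B(k−1)f/C = (k**2 + k + 2)/(2*(2*k**2 + 7*k + 9)), so s_k = R(k)·t_k = -2*5**k*(k**2 + k + 2).
Δs = 5**k*(-8*k**2 - 28*k - 36), as required.
s_(n+1) = 10*5**n*(-n**2 - 3*n - 4) and s_(1) = -40, so S(n) = -10*5**n*n**2 - 30*5**n*n - 40*5**n + 40.

S(n) = -10*5**n*n**2 - 30*5**n*n - 40*5**n + 40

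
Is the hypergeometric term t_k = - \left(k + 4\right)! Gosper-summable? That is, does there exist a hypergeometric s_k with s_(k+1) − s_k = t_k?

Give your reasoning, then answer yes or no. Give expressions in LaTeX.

r(k) = k + 5 after simplifying.
Factor: A=k + 5; B=1; C=1.
Need (k + 5)·f(k+1) − (1)·f(k) = 1.
deg f ≤ -1 (via 1,0,0).
Bound -1 < 0, so the key equation has no polynomial solution.

No; the degree bound rules out any f.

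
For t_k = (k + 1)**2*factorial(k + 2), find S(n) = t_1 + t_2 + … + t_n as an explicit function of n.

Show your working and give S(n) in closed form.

r(k) = (k + 2)**2*(k + 3)/(k + 1)**2 after simplifying.
So A=k + 3 and B=1, with C=k**2 + 2*k + 1.
Need (k + 3)·f(k+1) − (1)·f(k) = k**2 + 2*k + 1.
Bound: deg f ≤ 1.
Solving with deg f ≤ 1: f(k) = k - 1.
Get s_k = R·t_k = (k - 1)*factorial(k + 2) with R(k) = B(k−1)f(k)/C(k) = (k - 1)/(k + 1)**2.
Verify: (k + 1)**2*factorial(k + 2) matches t_k.
Evaluate: s_(n+1) = n*factorial(n + 3); subtract s_(1) = 0 ⇒ S(n) = n*factorial(n + 3).

S(n) = n*factorial(n + 3)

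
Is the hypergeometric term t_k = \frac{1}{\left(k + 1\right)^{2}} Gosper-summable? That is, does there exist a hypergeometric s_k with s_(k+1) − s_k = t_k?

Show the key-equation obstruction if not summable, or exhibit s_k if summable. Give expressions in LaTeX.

Compute t_(k+1)/t_k: get (k + 1)**2/(k + 2)**2.
So A=k**2 + 2*k + 1 and B=k**2 + 4*k + 4, with C=1.
Need (k**2 + 2*k + 1)·f(k+1) − (k**2 + 2*k + 1)·f(k) = 1.
deg f ≤ 0 (via 2,2,0).
f = c0 ⇒ A·f(k+1) − B(k−1)·f(k) − C = -1. The system {-1 = 0} is inconsistent; no antidifference.

No — key equation has no polynomial f.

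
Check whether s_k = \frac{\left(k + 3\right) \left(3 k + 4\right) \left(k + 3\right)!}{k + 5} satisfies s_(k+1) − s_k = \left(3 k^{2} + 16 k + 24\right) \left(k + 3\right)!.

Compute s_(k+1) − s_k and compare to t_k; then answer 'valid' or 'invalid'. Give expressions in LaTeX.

Invalid: residual - \frac{2 \left(3 k^{3} + 31 k^{2} + 101 k + 116\right) \left(k + 3\right)!}{\left(k + 5\right) \left(k + 6\right)} ≠ 0.

s_(k+1) = (k + 4)*(3*k + 7)*factorial(k + 4)/(k + 6)
s_(k+1) − s_k = (3*k**4 + 43*k**3 + 228*k**2 + 542*k + 488)*factorial(k + 3)/((k + 5)*(k + 6))
(s_(k+1) − s_k) − t_k = -2*(3*k**3 + 31*k**2 + 101*k + 116)*factorial(k + 3)/((k + 5)*(k + 6))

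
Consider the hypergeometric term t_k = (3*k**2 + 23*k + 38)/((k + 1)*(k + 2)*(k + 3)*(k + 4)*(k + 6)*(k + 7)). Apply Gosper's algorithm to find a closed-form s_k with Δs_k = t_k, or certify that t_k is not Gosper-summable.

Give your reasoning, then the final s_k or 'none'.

Step 1: r(k) = (k + 1)*(k + 6)*(23*k + 3*(k + 1)**2 + 61)/((k + 5)*(k + 8)*(3*k**2 + 23*k + 38)).
Gosper form: A/B · C(k+1)/C(k) with A=k + 1, B=k + 8, C=k**3 + 38*k**2/3 + 51*k + 190/3.
Need (k + 1)·f(k+1) − (k + 7)·f(k) = k**3 + 38*k**2/3 + 51*k + 190/3.
Degrees (1,1,3) ⇒ d ≤ 6.
Coefficient equations give f(k) = k*(k + 2)*(k + 4)*(k + 5)*(k**2 + 10*k + 27)/54.
Certificate R = B(k−1)f/C = k*(k + 2)*(k + 4)*(k + 7)*(k**2 + 10*k + 27)/(18*(3*k**2 + 23*k + 38)) gives s_k = k*(k**2 + 10*k + 27)/(18*(k**3 + 10*k**2 + 27*k + 18)).
Check: Δs_k = (3*k**2 + 23*k + 38)/(k**6 + 23*k**5 + 207*k**4 + 925*k**3 + 2144*k**2 + 2412*k + 1008). ✓

s_k = k*(k**2 + 10*k + 27)/(18*(k**3 + 10*k**2 + 27*k + 18))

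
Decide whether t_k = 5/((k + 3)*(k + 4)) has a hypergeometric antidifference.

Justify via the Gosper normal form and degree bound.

r(k) = (k + 3)/(k + 5) after simplifying.
Gosper form: A/B · C(k+1)/C(k) with A=k + 3, B=k + 5, C=1.
f must satisfy (k + 3)·f(k+1) − (k + 4)·f(k) = 1.
Degrees (1,1,0) ⇒ d ≤ 1.
A polynomial solution: f(k) = k/3.
So s_k = (B(k−1)f/C)·t_k = (k*(k + 4)/3)·t_k = 5*k/(3*(k + 3)).
Verify: 5/(k**2 + 7*k + 12) matches t_k.

Yes. s_k = 5*k/(3*(k + 3)).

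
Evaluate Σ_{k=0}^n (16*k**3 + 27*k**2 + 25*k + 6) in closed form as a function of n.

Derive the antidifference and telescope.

Compute t_(k+1)/t_k: get (16*k**3 + 75*k**2 + 127*k + 74)/(16*k**3 + 27*k**2 + 25*k + 6).
Take A(k)=1, B(k)=1, C(k)=k**3 + 27*k**2/16 + 25*k/16 + 3/8.
f must satisfy (1)·f(k+1) − (1)·f(k) = k**3 + 27*k**2/16 + 25*k/16 + 3/8.
Degrees (0,0,3) ⇒ d ≤ 4.
Match coefficients ⇒ f(k) = k*(4*k**3 + k**2 + 3*k - 2)/16.
Then R = B(k−1)f/C = k*(4*k**3 + k**2 + 3*k - 2)/(16*k**3 + 27*k**2 + 25*k + 6), so s_k = R(k)·t_k = k*(4*k**3 + k**2 + 3*k - 2).
Check: Δs_k = 16*k**3 + 27*k**2 + 25*k + 6. ✓
Evaluate: s_(n+1) = 4*n**4 + 17*n**3 + 30*n**2 + 23*n + 6; subtract s_(0) = 0 ⇒ S(n) = 4*n**4 + 17*n**3 + 30*n**2 + 23*n + 6.

S(n) = 4*n**4 + 17*n**3 + 30*n**2 + 23*n + 6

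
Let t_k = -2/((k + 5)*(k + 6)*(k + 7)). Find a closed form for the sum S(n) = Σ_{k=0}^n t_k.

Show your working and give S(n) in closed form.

S(n) = (-n**2 - 13*n - 12)/(30*(n**2 + 13*n + 42))

r(k) = (k + 5)/(k + 8) after simplifying.
A = k + 5, B = k + 8, C = 1.
Need (k + 5)·f(k+1) − (k + 7)·f(k) = 1.
Degrees (1,1,0) ⇒ d ≤ 2.
Solving with deg f ≤ 2: f(k) = k*(k + 11)/60.
Then R = B(k−1)f/C = k*(k + 7)*(k + 11)/60, so s_k = R(k)·t_k = k*(-k - 11)/(30*(k + 5)*(k + 6)).
Verify: -2/(k**3 + 18*k**2 + 107*k + 210) matches t_k.
Σ_(k=0)^n t_k = s_(n+1) − s_(0) = ((-n**2 - 13*n - 12)/(30*(n**2 + 13*n + 42))) − (0), i.e. (-n**2 - 13*n - 12)/(30*(n**2 + 13*n + 42)).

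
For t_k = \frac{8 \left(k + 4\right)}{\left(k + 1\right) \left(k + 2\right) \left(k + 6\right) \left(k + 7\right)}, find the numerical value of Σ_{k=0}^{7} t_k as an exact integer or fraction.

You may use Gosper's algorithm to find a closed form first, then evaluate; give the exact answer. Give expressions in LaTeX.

t_(k+1)/t_k = (k + 1)*(k + 5)*(k + 6)/((k + 3)*(k + 4)*(k + 8)).
So A=k + 1 and B=k + 8, with C=k**4 + 16*k**3 + 95*k**2 + 248*k + 240.
f must satisfy (k + 1)·f(k+1) − (k + 7)·f(k) = k**4 + 16*k**3 + 95*k**2 + 248*k + 240.
From deg A=1, deg B=1, deg C=4: d=6.
Coefficient equations give f(k) = k*(k + 2)*(k + 3)*(k + 4)*(k + 5)*(k + 7)/12.
So s_k = (B(k−1)f/C)·t_k = (k*(k + 2)*(k + 7)**2/(12*(k + 4)))·t_k = 2*k*(k + 7)/(3*(k**2 + 7*k + 6)).
Check: Δs_k = 8*(k + 4)/(k**4 + 16*k**3 + 83*k**2 + 152*k + 84). ✓
Sum = s_(8) − s_(0); s_(8) = 40/63, s_(0) = 0 ⇒ 40/63.

Σ = 40/63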